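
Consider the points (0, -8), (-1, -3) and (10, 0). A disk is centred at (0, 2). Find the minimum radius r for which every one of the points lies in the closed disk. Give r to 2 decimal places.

The required radius is the distance from (0, 2) to the farthest point.
Squared distances: 100, 26, 104.
Maximum is 104, attained at (10, 0).
r = √104 ≈ 10.20.

10.20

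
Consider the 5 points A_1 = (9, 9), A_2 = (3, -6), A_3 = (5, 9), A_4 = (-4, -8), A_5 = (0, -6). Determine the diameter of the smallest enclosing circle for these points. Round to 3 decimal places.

A smallest enclosing disk is always determined by at most three of the input points on its boundary.
The farthest pair is A_1–A_4 with squared distance 458. The circle on this segment as diameter has centre (2.5, 0.5) and r² = 458/4 = 114.5.
Check A_2: distance² to centre = 42.5 ≤ 114.5, so it lies inside.
All remaining points lie in this disk, and no smaller disk contains both endpoints, so this is the minimum enclosing circle.
Diameter = 2r = 2√(114.5) ≈ 21.401.

21.401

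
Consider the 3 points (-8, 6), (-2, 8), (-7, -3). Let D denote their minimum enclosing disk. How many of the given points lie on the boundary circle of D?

2

Call the three points A, B, C in the order given.
Side lengths²: AB² = 40, AC² = 82, BC² = 146.
Since BC² = 146 ≥ 82 + 40 = 122, the angle opposite BC is not acute, so the smallest enclosing circle has BC as diameter.
Centre = midpoint of BC = (-4.5, 2.5), r² = 146/4 = 36.5.
The points at distance exactly r from the centre are (-2, 8), (-7, -3) — 2 points.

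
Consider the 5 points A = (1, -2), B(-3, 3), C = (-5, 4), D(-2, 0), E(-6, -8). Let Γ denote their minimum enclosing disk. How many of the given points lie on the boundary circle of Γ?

3

The minimum enclosing circle of a finite set is fixed by two of the points (as a diameter) or three (as a circumcircle).
The minimum enclosing circle is determined by three boundary points: A, C, E.
Their circumcentre is (-131/26, -53/26) with r² = 12325/338.
The farthest remaining point B is at distance² 9985/338 ≤ 12325/338.
The points at distance exactly r from the centre are A, C, E — 3 points.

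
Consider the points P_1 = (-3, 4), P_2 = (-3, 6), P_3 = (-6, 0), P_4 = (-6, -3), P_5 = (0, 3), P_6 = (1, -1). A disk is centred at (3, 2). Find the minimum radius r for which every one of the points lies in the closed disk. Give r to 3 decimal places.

The required radius is the distance from (3, 2) to the farthest point.
Squared distances: 40, 52, 85, 106, 10, 13.
Maximum is 106, attained at P_4.
r = √106 ≈ 10.296.

10.296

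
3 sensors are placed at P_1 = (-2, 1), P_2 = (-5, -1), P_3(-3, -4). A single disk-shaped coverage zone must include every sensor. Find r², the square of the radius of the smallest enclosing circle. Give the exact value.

Side lengths²: P_1P_2² = 13, P_1P_3² = 26, P_2P_3² = 13.
Since P_1P_3² = 26 ≥ 13 + 13 = 26, the angle opposite P_1P_3 is not acute, so the smallest enclosing circle has P_1P_3 as diameter.
Centre = midpoint of P_1P_3 = (-2.5, -1.5), r² = 26/4 = 6.5.

6.5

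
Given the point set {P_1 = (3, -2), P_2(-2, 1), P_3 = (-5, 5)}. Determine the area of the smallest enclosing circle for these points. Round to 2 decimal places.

Side lengths²: P_1P_2² = 34, P_1P_3² = 113, P_2P_3² = 25.
Since P_1P_3² = 113 ≥ 34 + 25 = 59, the angle opposite P_1P_3 is not acute, so the smallest enclosing circle has P_1P_3 as diameter.
Centre = midpoint of P_1P_3 = (-1, 1.5), r² = 113/4 = 28.25.
Area = π·r² = π·28.25 ≈ 88.75.

88.75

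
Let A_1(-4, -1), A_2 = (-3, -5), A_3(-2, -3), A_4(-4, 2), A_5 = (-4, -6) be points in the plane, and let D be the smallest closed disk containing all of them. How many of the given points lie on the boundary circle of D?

2

A smallest enclosing disk is always determined by at most three of the input points on its boundary.
The farthest pair is A_4–A_5 with squared distance 64. The circle on this segment as diameter has centre (-4, -2) and r² = 64/4 = 16.
Check A_1: distance² to centre = 1 ≤ 16, so it lies inside.
All remaining points lie in this disk, and no smaller disk contains both endpoints, so this is the minimum enclosing circle.
The points at distance exactly r from the centre are A_4, A_5 — 2 points.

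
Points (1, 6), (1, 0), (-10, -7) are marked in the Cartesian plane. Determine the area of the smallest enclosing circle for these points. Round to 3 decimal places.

Call the three points A, B, C in the order given.
Side lengths²: AB² = 36, AC² = 290, BC² = 170.
Since AC² = 290 ≥ 170 + 36 = 206, the angle opposite AC is not acute, so the smallest enclosing circle has AC as diameter.
Centre = midpoint of AC = (-4.5, -0.5), r² = 290/4 = 72.5.
Area = π·r² = π·72.5 ≈ 227.765.

227.765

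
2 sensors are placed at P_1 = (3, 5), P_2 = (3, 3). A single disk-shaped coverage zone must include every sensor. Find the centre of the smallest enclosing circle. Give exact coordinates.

(3, 4)

The smallest circle enclosing two points has them as diameter endpoints.
Centre = midpoint = (3, 4); r² = |P_1P_2|²/4 = 4/4 = 1.
Centre = (3, 4).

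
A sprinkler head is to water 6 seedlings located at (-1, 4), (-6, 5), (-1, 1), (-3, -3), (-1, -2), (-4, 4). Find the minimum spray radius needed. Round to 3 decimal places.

The minimum enclosing circle of a finite set is fixed by two of the points (as a diameter) or three (as a circumcircle).
The minimum enclosing circle is determined by three boundary points: (-6, 5), (-3, -3), (-1, -2).
Their circumcentre is (-147/38, 47/38) with r² = 13505/722.
The farthest remaining point (-1, 4) is at distance² 11453/722 ≤ 13505/722.
r = √(13505/722) ≈ 4.325.

4.325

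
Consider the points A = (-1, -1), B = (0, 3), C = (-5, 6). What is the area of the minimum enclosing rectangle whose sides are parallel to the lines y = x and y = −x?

In coordinates u = x + y, v = x − y the rectangle is axis-aligned; the map (x,y)→(u,v) scales areas by 2.
u-values: -2, 3, 1; range = 3 − (-2) = 5.
v-values: 0, -3, -11; range = 0 − (-11) = 11.
Area = (5 × 11) / 2 = 27.5.

27.5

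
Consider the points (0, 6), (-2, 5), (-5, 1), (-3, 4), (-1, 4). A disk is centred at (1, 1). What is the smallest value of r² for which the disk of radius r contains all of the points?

The required radius is the distance from (1, 1) to the farthest point.
Squared distances: 26, 25, 36, 25, 13.
Maximum is 36, attained at (-5, 1).

36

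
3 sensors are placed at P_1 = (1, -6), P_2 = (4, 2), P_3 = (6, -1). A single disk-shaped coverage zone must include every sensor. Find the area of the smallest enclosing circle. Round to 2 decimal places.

57.33

Side lengths²: P_1P_2² = 73, P_1P_3² = 50, P_2P_3² = 13.
Since P_1P_2² = 73 ≥ 50 + 13 = 63, the angle opposite P_1P_2 is not acute, so the smallest enclosing circle has P_1P_2 as diameter.
Centre = midpoint of P_1P_2 = (2.5, -2), r² = 73/4 = 18.25.
Area = π·r² = π·18.25 ≈ 57.33.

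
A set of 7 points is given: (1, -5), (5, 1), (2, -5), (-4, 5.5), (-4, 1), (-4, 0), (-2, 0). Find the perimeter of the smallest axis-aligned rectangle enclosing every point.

39

Width = max x − min x = 5 − (-4) = 9.
Height = max y − min y = 5.5 − (-5) = 10.5.
Perimeter = 2(9 + 10.5) = 39.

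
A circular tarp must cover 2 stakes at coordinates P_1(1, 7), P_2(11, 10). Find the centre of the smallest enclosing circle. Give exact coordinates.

(6, 8.5)

The smallest circle enclosing two points has them as diameter endpoints.
Centre = midpoint = (6, 8.5); r² = |P_1P_2|²/4 = 109/4 = 27.25.
Centre = (6, 8.5).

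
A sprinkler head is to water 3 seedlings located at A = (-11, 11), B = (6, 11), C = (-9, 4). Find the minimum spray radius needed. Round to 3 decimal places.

Side lengths²: AB² = 289, AC² = 53, BC² = 274.
Since AB² = 289 < 274 + 53 = 327, the triangle is acute, so the smallest enclosing circle is the circumcircle.
Circumcentre = (-2.5, 135/14), r² = 7261/98.
r = √(7261/98) ≈ 8.608.

8.608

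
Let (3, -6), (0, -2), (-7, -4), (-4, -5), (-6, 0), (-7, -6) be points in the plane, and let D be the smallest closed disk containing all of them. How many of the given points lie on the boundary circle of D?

3

The minimum enclosing circle is determined by three boundary points: (3, -6), (-6, 0), (-7, -6).
Their circumcentre is (-2, -3.75) with r² = 30.0625.
The farthest remaining point (-7, -4) is at distance² 25.0625 ≤ 30.0625.
The points at distance exactly r from the centre are (3, -6), (-6, 0), (-7, -6) — 3 points.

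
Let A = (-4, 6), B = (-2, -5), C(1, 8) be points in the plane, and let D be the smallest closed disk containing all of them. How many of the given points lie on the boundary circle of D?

Side lengths²: AB² = 125, AC² = 29, BC² = 178.
Since BC² = 178 ≥ 125 + 29 = 154, the angle opposite BC is not acute, so the smallest enclosing circle has BC as diameter.
Centre = midpoint of BC = (-0.5, 1.5), r² = 178/4 = 44.5.
The points at distance exactly r from the centre are B, C — 2 points.

2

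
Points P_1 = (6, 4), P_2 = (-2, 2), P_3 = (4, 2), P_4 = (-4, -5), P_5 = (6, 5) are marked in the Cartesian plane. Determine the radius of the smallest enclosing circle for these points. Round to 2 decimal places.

7.07

A smallest enclosing disk is always determined by at most three of the input points on its boundary.
The farthest pair is P_4–P_5 with squared distance 200. The circle on this segment as diameter has centre (1, 0) and r² = 200/4 = 50.
Check P_1: distance² to centre = 41 ≤ 50, so it lies inside.
All remaining points lie in this disk, and no smaller disk contains both endpoints, so this is the minimum enclosing circle.
r = √50 ≈ 7.07.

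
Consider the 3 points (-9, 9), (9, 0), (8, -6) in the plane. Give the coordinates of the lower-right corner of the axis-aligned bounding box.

(9, -6)

x-range [-9, 9], y-range [-6, 9].
The lower-right corner is (9, -6).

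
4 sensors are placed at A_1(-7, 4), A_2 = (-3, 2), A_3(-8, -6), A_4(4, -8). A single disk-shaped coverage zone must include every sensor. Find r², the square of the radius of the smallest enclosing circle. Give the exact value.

By Welzl's lemma the MEC is supported by two points (diametrically opposite) or three points (on a circumcircle).
The farthest pair is A_1–A_4 with squared distance 265. The circle on this segment as diameter has centre (-1.5, -2) and r² = 265/4 = 66.25.
Check A_2: distance² to centre = 18.25 ≤ 66.25, so it lies inside.
All remaining points lie in this disk, and no smaller disk contains both endpoints, so this is the minimum enclosing circle.

66.25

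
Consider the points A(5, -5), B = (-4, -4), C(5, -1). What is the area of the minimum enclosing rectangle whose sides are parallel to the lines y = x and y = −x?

60

In coordinates u = x + y, v = x − y the rectangle is axis-aligned; the map (x,y)→(u,v) scales areas by 2.
u-values: 0, -8, 4; range = 4 − (-8) = 12.
v-values: 10, 0, 6; range = 10 − 0 = 10.
Area = (12 × 10) / 2 = 60.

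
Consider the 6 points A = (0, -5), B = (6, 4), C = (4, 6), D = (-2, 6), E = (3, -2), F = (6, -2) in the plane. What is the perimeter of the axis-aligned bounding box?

38

Width = max x − min x = 6 − (-2) = 8.
Height = max y − min y = 6 − (-5) = 11.
Perimeter = 2(8 + 11) = 38.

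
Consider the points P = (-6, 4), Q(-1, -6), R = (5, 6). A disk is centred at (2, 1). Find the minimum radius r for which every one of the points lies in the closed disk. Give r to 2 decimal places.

The required radius is the distance from (2, 1) to the farthest point.
Squared distances: 73, 58, 34.
Maximum is 73, attained at P.
r = √73 ≈ 8.54.

8.54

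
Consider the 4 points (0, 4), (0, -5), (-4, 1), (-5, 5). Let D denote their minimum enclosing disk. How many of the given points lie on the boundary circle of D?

2

By Welzl's lemma the MEC is supported by two points (diametrically opposite) or three points (on a circumcircle).
The farthest pair is (0, -5)–(-5, 5) with squared distance 125. The circle on this segment as diameter has centre (-2.5, 0) and r² = 125/4 = 31.25.
Check (0, 4): distance² to centre = 22.25 ≤ 31.25, so it lies inside.
All remaining points lie in this disk, and no smaller disk contains both endpoints, so this is the minimum enclosing circle.
The points at distance exactly r from the centre are (0, -5), (-5, 5) — 2 points.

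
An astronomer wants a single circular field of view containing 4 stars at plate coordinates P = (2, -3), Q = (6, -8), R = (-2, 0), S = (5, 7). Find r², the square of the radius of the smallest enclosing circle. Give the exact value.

56.5

A smallest enclosing disk is always determined by at most three of the input points on its boundary.
The farthest pair is Q–S with squared distance 226. The circle on this segment as diameter has centre (5.5, -0.5) and r² = 226/4 = 56.5.
Check P: distance² to centre = 18.5 ≤ 56.5, so it lies inside.
All remaining points lie in this disk, and no smaller disk contains both endpoints, so this is the minimum enclosing circle.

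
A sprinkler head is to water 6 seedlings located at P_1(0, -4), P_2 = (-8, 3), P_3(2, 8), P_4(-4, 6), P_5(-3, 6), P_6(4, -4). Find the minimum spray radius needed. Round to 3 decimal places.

7.268

The minimum enclosing circle of a finite set is fixed by two of the points (as a diameter) or three (as a circumcircle).
The minimum enclosing circle is determined by three boundary points: P_2, P_3, P_6.
Their circumcentre is (-12/13, 35/26) with r² = 35705/676.
The farthest remaining point P_4 is at distance² 21041/676 ≤ 35705/676.
r = √(35705/676) ≈ 7.268.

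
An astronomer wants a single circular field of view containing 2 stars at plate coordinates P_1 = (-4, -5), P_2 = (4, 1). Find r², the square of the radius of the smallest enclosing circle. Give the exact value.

25

The smallest circle enclosing two points has them as diameter endpoints.
Centre = midpoint = (0, -2); r² = |P_1P_2|²/4 = 100/4 = 25.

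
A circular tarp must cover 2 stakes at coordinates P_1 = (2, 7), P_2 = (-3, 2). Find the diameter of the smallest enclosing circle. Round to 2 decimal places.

7.07

The smallest circle enclosing two points has them as diameter endpoints.
Centre = midpoint = (-0.5, 4.5); r² = |P_1P_2|²/4 = 50/4 = 12.5.
Diameter = 2r = 2√(12.5) ≈ 7.07.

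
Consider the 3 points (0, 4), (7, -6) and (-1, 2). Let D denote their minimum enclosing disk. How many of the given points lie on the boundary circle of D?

2

Call the three points A, B, C in the order given.
Side lengths²: AB² = 149, AC² = 5, BC² = 128.
Since AB² = 149 ≥ 128 + 5 = 133, the angle opposite AB is not acute, so the smallest enclosing circle has AB as diameter.
Centre = midpoint of AB = (3.5, -1), r² = 149/4 = 37.25.
The points at distance exactly r from the centre are (0, 4), (7, -6) — 2 points.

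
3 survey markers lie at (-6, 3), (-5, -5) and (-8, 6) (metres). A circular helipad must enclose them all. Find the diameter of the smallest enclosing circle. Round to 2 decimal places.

11.40

Call the three points A, B, C in the order given.
Side lengths²: AB² = 65, AC² = 13, BC² = 130.
Since BC² = 130 ≥ 65 + 13 = 78, the angle opposite BC is not acute, so the smallest enclosing circle has BC as diameter.
Centre = midpoint of BC = (-6.5, 0.5), r² = 130/4 = 32.5.
Diameter = 2r = 2√(32.5) ≈ 11.40.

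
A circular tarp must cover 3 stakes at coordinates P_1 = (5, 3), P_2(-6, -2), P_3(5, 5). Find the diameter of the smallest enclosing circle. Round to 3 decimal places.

Side lengths²: P_1P_2² = 146, P_1P_3² = 4, P_2P_3² = 170.
Since P_2P_3² = 170 ≥ 146 + 4 = 150, the angle opposite P_2P_3 is not acute, so the smallest enclosing circle has P_2P_3 as diameter.
Centre = midpoint of P_2P_3 = (-0.5, 1.5), r² = 170/4 = 42.5.
Diameter = 2r = 2√(42.5) ≈ 13.038.

13.038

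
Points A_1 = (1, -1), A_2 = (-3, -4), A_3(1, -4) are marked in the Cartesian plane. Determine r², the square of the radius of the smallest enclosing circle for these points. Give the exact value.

6.25

Side lengths²: A_1A_2² = 25, A_1A_3² = 9, A_2A_3² = 16.
Since A_1A_2² = 25 ≥ 16 + 9 = 25, the angle opposite A_1A_2 is not acute, so the smallest enclosing circle has A_1A_2 as diameter.
Centre = midpoint of A_1A_2 = (-1, -2.5), r² = 25/4 = 6.25.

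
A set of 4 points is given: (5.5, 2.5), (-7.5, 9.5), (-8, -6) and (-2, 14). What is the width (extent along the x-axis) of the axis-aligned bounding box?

max x = 5.5, min x = -8, so width = 13.5.

13.5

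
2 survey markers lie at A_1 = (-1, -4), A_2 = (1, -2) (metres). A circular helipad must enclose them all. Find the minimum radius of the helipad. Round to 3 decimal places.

The smallest circle enclosing two points has them as diameter endpoints.
Centre = midpoint = (0, -3); r² = |A_1A_2|²/4 = 8/4 = 2.
r = √2 ≈ 1.414.

1.414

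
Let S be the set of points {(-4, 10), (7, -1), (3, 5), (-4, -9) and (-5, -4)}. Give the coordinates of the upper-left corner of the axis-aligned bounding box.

(-5, 10)

x-range [-5, 7], y-range [-9, 10].
The upper-left corner is (-5, 10).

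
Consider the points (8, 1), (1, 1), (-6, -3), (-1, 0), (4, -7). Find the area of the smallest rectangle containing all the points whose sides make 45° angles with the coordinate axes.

126

In coordinates u = x + y, v = x − y the rectangle is axis-aligned; the map (x,y)→(u,v) scales areas by 2.
u-values: 9, 2, -9, -1, -3; range = 9 − (-9) = 18.
v-values: 7, 0, -3, -1, 11; range = 11 − (-3) = 14.
Area = (18 × 14) / 2 = 126.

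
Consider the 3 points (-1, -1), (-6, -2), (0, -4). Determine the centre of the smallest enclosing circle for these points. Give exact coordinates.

Call the three points A, B, C in the order given.
Side lengths²: AB² = 26, AC² = 10, BC² = 40.
Since BC² = 40 ≥ 26 + 10 = 36, the angle opposite BC is not acute, so the smallest enclosing circle has BC as diameter.
Centre = midpoint of BC = (-3, -3), r² = 40/4 = 10.
Centre = (-3, -3).

(-3, -3)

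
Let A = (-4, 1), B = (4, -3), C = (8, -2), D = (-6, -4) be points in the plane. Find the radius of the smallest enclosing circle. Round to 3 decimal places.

By Welzl's lemma the MEC is supported by two points (diametrically opposite) or three points (on a circumcircle).
The farthest pair is C–D with squared distance 200. The circle on this segment as diameter has centre (1, -3) and r² = 200/4 = 50.
Check A: distance² to centre = 41 ≤ 50, so it lies inside.
All remaining points lie in this disk, and no smaller disk contains both endpoints, so this is the minimum enclosing circle.
r = √50 ≈ 7.071.

7.071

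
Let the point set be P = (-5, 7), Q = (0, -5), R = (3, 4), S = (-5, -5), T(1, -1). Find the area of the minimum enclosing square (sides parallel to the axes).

The bounding box has width 8 and height 12.
An axis-aligned square enclosing the set must have side ≥ max(width, height).
So the minimum side is max(8, 12) = 12.
Area = 12² = 144.

144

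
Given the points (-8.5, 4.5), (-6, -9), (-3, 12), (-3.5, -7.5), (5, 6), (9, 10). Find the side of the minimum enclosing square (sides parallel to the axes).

21

The bounding box has width 17.5 and height 21.
An axis-aligned square enclosing the set must have side ≥ max(width, height).
So the minimum side is max(17.5, 21) = 21.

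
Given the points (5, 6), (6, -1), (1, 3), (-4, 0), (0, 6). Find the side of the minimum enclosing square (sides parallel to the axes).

The bounding box has width 10 and height 7.
An axis-aligned square enclosing the set must have side ≥ max(width, height).
So the minimum side is max(10, 7) = 10.

10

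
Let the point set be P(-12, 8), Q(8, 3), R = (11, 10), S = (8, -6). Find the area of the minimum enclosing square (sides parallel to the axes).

The bounding box has width 23 and height 16.
An axis-aligned square enclosing the set must have side ≥ max(width, height).
So the minimum side is max(23, 16) = 23.
Area = 23² = 529.

529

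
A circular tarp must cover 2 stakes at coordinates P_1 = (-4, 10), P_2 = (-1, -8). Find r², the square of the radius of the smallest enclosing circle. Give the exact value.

The smallest circle enclosing two points has them as diameter endpoints.
Centre = midpoint = (-2.5, 1); r² = |P_1P_2|²/4 = 333/4 = 83.25.

83.25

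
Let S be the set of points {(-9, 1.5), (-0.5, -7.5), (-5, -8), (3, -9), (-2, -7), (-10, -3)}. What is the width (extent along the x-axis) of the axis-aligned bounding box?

13

max x = 3, min x = -10, so width = 13.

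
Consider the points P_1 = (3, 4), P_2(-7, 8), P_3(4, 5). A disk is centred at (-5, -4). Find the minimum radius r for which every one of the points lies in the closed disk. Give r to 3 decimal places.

The required radius is the distance from (-5, -4) to the farthest point.
Squared distances: 128, 148, 162.
Maximum is 162, attained at P_3.
r = √162 ≈ 12.728.

12.728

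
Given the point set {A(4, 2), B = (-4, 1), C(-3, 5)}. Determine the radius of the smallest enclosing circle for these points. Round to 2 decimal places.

Side lengths²: AB² = 65, AC² = 58, BC² = 17.
Since AB² = 65 < 58 + 17 = 75, the triangle is acute, so the smallest enclosing circle is the circumcircle.
Circumcentre = (-5/62, 133/62), r² = 32045/1922.
r = √(32045/1922) ≈ 4.08.

4.08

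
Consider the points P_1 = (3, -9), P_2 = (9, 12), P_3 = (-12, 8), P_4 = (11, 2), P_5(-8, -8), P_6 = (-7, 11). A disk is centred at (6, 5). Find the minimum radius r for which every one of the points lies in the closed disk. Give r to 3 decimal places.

The required radius is the distance from (6, 5) to the farthest point.
Squared distances: 205, 58, 333, 34, 365, 205.
Maximum is 365, attained at P_5.
r = √365 ≈ 19.105.

19.105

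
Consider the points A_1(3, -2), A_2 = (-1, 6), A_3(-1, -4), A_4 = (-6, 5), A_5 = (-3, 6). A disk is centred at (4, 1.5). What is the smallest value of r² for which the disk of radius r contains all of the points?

112.25

The required radius is the distance from (4, 1.5) to the farthest point.
Squared distances: 13.25, 45.25, 55.25, 112.25, 69.25.
Maximum is 112.25, attained at A_4.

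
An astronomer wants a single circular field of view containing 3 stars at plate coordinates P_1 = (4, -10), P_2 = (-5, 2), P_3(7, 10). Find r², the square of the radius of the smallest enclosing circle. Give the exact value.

132925/1296

Side lengths²: P_1P_2² = 225, P_1P_3² = 409, P_2P_3² = 208.
Since P_1P_3² = 409 < 225 + 208 = 433, the triangle is acute, so the smallest enclosing circle is the circumcircle.
Circumcentre = (89/18, 1/12), r² = 132925/1296.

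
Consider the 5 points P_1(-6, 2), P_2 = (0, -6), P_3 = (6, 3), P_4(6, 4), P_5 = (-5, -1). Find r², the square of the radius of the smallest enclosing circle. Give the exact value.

A smallest enclosing disk is always determined by at most three of the input points on its boundary.
The minimum enclosing circle is determined by three boundary points: P_1, P_2, P_4.
Their circumcentre is (11/27, 5/9) with r² = 31450/729.
The farthest remaining point P_3 is at distance² 27157/729 ≤ 31450/729.

31450/729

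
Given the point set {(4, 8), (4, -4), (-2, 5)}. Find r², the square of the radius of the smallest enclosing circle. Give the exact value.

Call the three points A, B, C in the order given.
Side lengths²: AB² = 144, AC² = 45, BC² = 117.
Since AB² = 144 < 117 + 45 = 162, the triangle is acute, so the smallest enclosing circle is the circumcircle.
Circumcentre = (3.25, 2), r² = 36.5625.

36.5625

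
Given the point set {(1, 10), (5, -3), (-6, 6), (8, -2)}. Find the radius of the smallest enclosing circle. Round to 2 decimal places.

8.06

By Welzl's lemma the MEC is supported by two points (diametrically opposite) or three points (on a circumcircle).
The farthest pair is (-6, 6)–(8, -2) with squared distance 260. The circle on this segment as diameter has centre (1, 2) and r² = 260/4 = 65.
Check (1, 10): distance² to centre = 64 ≤ 65, so it lies inside.
All remaining points lie in this disk, and no smaller disk contains both endpoints, so this is the minimum enclosing circle.
r = √65 ≈ 8.06.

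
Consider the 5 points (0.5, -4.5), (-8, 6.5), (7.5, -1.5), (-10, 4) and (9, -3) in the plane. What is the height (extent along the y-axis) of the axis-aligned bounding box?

11

max y = 6.5, min y = -4.5, so height = 11.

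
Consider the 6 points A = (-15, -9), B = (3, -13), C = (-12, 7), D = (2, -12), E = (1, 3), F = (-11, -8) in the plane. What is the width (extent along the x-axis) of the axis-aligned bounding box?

18

max x = 3, min x = -15, so width = 18.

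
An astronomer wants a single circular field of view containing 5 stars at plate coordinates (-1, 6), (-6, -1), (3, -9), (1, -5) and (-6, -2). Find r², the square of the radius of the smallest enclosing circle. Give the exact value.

60.25

By Welzl's lemma the MEC is supported by two points (diametrically opposite) or three points (on a circumcircle).
The farthest pair is (-1, 6)–(3, -9) with squared distance 241. The circle on this segment as diameter has centre (1, -1.5) and r² = 241/4 = 60.25.
Check (-6, -1): distance² to centre = 49.25 ≤ 60.25, so it lies inside.
All remaining points lie in this disk, and no smaller disk contains both endpoints, so this is the minimum enclosing circle.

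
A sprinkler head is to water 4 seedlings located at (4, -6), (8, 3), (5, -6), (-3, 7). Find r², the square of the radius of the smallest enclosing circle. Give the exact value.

58.25

The farthest pair is (5, -6)–(-3, 7) with squared distance 233. The circle on this segment as diameter has centre (1, 0.5) and r² = 233/4 = 58.25.
Check (4, -6): distance² to centre = 51.25 ≤ 58.25, so it lies inside.
All remaining points lie in this disk, and no smaller disk contains both endpoints, so this is the minimum enclosing circle.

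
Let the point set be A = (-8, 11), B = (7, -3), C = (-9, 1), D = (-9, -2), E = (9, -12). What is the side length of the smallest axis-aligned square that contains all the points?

23

The bounding box has width 18 and height 23.
An axis-aligned square enclosing the set must have side ≥ max(width, height).
So the minimum side is max(18, 23) = 23.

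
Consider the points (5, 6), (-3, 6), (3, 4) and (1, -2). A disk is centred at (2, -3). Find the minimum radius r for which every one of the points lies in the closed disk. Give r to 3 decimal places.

The required radius is the distance from (2, -3) to the farthest point.
Squared distances: 90, 106, 50, 2.
Maximum is 106, attained at (-3, 6).
r = √106 ≈ 10.296.

10.296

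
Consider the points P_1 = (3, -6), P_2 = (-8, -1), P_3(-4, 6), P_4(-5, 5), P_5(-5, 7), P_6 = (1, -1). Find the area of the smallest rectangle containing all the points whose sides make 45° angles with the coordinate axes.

In coordinates u = x + y, v = x − y the rectangle is axis-aligned; the map (x,y)→(u,v) scales areas by 2.
u-values: -3, -9, 2, 0, 2, 0; range = 2 − (-9) = 11.
v-values: 9, -7, -10, -10, -12, 2; range = 9 − (-12) = 21.
Area = (11 × 21) / 2 = 115.5.

115.5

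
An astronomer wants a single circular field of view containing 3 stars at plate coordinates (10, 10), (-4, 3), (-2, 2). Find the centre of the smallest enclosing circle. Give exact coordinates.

(3, 6.5)

Call the three points A, B, C in the order given.
Side lengths²: AB² = 245, AC² = 208, BC² = 5.
Since AB² = 245 ≥ 208 + 5 = 213, the angle opposite AB is not acute, so the smallest enclosing circle has AB as diameter.
Centre = midpoint of AB = (3, 6.5), r² = 245/4 = 61.25.
Centre = (3, 6.5).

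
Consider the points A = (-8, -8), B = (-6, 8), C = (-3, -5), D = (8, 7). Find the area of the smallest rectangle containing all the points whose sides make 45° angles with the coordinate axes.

248

In coordinates u = x + y, v = x − y the rectangle is axis-aligned; the map (x,y)→(u,v) scales areas by 2.
u-values: -16, 2, -8, 15; range = 15 − (-16) = 31.
v-values: 0, -14, 2, 1; range = 2 − (-14) = 16.
Area = (31 × 16) / 2 = 248.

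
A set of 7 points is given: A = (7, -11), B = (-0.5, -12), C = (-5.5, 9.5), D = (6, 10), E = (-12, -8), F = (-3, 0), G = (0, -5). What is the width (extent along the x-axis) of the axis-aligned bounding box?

max x = 7, min x = -12, so width = 19.

19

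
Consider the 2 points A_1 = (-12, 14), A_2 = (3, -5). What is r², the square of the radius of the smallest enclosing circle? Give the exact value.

The smallest circle enclosing two points has them as diameter endpoints.
Centre = midpoint = (-4.5, 4.5); r² = |A_1A_2|²/4 = 586/4 = 146.5.

146.5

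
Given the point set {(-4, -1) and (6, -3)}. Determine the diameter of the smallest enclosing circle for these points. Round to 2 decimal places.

The smallest circle enclosing two points has them as diameter endpoints.
Centre = midpoint = (1, -2); r² = |(-4, -1)−(6, -3)|²/4 = 104/4 = 26.
Diameter = 2r = 2√26 ≈ 10.20.

10.20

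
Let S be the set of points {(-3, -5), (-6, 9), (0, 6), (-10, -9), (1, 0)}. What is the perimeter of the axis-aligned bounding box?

Width = max x − min x = 1 − (-10) = 11.
Height = max y − min y = 9 − (-9) = 18.
Perimeter = 2(11 + 18) = 58.

58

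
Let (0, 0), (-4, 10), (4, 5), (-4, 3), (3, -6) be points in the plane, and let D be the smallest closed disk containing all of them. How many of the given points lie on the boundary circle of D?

The farthest pair is (-4, 10)–(3, -6) with squared distance 305. The circle on this segment as diameter has centre (-0.5, 2) and r² = 305/4 = 76.25.
Check (0, 0): distance² to centre = 4.25 ≤ 76.25, so it lies inside.
All remaining points lie in this disk, and no smaller disk contains both endpoints, so this is the minimum enclosing circle.
The points at distance exactly r from the centre are (-4, 10), (3, -6) — 2 points.

2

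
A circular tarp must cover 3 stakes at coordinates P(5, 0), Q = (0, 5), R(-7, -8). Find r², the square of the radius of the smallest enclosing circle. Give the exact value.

56.68

Side lengths²: PQ² = 50, PR² = 208, QR² = 218.
Since QR² = 218 < 208 + 50 = 258, the triangle is acute, so the smallest enclosing circle is the circumcircle.
Circumcentre = (-2.2, -2.2), r² = 56.68.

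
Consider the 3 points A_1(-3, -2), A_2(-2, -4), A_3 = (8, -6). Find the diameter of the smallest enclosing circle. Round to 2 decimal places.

Side lengths²: A_1A_2² = 5, A_1A_3² = 137, A_2A_3² = 104.
Since A_1A_3² = 137 ≥ 104 + 5 = 109, the angle opposite A_1A_3 is not acute, so the smallest enclosing circle has A_1A_3 as diameter.
Centre = midpoint of A_1A_3 = (2.5, -4), r² = 137/4 = 34.25.
Diameter = 2r = 2√(34.25) ≈ 11.70.

11.70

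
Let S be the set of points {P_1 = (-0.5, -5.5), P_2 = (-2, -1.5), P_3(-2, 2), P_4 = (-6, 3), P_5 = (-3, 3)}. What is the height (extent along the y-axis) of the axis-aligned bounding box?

max y = 3, min y = -5.5, so height = 8.5.

8.5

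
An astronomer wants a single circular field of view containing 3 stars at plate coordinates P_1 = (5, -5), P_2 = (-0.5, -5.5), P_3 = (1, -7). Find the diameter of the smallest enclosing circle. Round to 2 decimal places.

5.52

Side lengths²: P_1P_2² = 30.5, P_1P_3² = 20, P_2P_3² = 4.5.
Since P_1P_2² = 30.5 ≥ 20 + 4.5 = 24.5, the angle opposite P_1P_2 is not acute, so the smallest enclosing circle has P_1P_2 as diameter.
Centre = midpoint of P_1P_2 = (2.25, -5.25), r² = 30.5/4 = 7.625.
Diameter = 2r = 2√(7.625) ≈ 5.52.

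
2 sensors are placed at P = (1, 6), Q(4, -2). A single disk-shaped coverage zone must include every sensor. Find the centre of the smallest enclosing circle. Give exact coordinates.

(2.5, 2)

The smallest circle enclosing two points has them as diameter endpoints.
Centre = midpoint = (2.5, 2); r² = |PQ|²/4 = 73/4 = 18.25.
Centre = (2.5, 2).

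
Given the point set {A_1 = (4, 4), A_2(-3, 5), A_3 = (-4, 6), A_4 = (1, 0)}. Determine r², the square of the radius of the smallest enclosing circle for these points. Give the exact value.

25925/1444

A smallest enclosing disk is always determined by at most three of the input points on its boundary.
The minimum enclosing circle is determined by three boundary points: A_1, A_3, A_4.
Their circumcentre is (-9/38, 77/19) with r² = 25925/1444.
The farthest remaining point A_2 is at distance² 12321/1444 ≤ 25925/1444.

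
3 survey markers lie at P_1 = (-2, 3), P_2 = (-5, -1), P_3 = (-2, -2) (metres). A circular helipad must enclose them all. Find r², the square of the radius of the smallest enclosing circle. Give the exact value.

125/18

Side lengths²: P_1P_2² = 25, P_1P_3² = 25, P_2P_3² = 10.
Since P_1P_3² = 25 < 25 + 10 = 35, the triangle is acute, so the smallest enclosing circle is the circumcircle.
Circumcentre = (-17/6, 0.5), r² = 125/18.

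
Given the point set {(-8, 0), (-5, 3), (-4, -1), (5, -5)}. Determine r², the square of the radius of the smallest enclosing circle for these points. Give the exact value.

The minimum enclosing circle of a finite set is fixed by two of the points (as a diameter) or three (as a circumcircle).
The farthest pair is (-8, 0)–(5, -5) with squared distance 194. The circle on this segment as diameter has centre (-1.5, -2.5) and r² = 194/4 = 48.5.
Check (-5, 3): distance² to centre = 42.5 ≤ 48.5, so it lies inside.
All remaining points lie in this disk, and no smaller disk contains both endpoints, so this is the minimum enclosing circle.

48.5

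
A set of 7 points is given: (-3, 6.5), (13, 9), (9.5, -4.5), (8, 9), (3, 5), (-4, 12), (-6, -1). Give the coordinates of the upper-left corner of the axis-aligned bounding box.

x-range [-6, 13], y-range [-4.5, 12].
The upper-left corner is (-6, 12).

(-6, 12)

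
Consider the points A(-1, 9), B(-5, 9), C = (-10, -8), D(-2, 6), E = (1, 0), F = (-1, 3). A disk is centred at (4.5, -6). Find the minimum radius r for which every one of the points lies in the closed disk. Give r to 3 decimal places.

17.755

The required radius is the distance from (4.5, -6) to the farthest point.
Squared distances: 255.25, 315.25, 214.25, 186.25, 48.25, 111.25.
Maximum is 315.25, attained at B.
r = √(315.25) ≈ 17.755.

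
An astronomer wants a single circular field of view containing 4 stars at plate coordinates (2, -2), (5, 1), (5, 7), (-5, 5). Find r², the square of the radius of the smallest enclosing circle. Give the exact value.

The minimum enclosing circle of a finite set is fixed by two of the points (as a diameter) or three (as a circumcircle).
The minimum enclosing circle is determined by three boundary points: (2, -2), (5, 7), (-5, 5).
Their circumcentre is (0.5, 3.5) with r² = 32.5.
The farthest remaining point (5, 1) is at distance² 26.5 ≤ 32.5.

32.5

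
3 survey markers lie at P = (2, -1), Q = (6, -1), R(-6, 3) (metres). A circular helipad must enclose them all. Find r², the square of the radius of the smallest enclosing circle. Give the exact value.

Side lengths²: PQ² = 16, PR² = 80, QR² = 160.
Since QR² = 160 ≥ 80 + 16 = 96, the angle opposite QR is not acute, so the smallest enclosing circle has QR as diameter.
Centre = midpoint of QR = (0, 1), r² = 160/4 = 40.

40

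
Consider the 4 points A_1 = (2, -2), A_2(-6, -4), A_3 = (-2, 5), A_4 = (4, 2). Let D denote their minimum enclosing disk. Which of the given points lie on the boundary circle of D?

The minimum enclosing circle of a finite set is fixed by two of the points (as a diameter) or three (as a circumcircle).
The minimum enclosing circle is determined by three boundary points: A_2, A_3, A_4.
Their circumcentre is (-25/22, -17/22) with r² = 8245/242.
The farthest remaining point A_1 is at distance² 2745/242 ≤ 8245/242.
The points at distance exactly r from the centre are A_2, A_3, A_4 — 3 points.

A_2, A_3, A_4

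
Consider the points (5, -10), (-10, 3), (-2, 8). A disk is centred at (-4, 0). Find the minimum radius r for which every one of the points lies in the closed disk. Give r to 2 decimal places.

The required radius is the distance from (-4, 0) to the farthest point.
Squared distances: 181, 45, 68.
Maximum is 181, attained at (5, -10).
r = √181 ≈ 13.45.

13.45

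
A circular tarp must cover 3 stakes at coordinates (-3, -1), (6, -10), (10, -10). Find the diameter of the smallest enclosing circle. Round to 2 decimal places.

Call the three points A, B, C in the order given.
Side lengths²: AB² = 162, AC² = 250, BC² = 16.
Since AC² = 250 ≥ 162 + 16 = 178, the angle opposite AC is not acute, so the smallest enclosing circle has AC as diameter.
Centre = midpoint of AC = (3.5, -5.5), r² = 250/4 = 62.5.
Diameter = 2r = 2√(62.5) ≈ 15.81.

15.81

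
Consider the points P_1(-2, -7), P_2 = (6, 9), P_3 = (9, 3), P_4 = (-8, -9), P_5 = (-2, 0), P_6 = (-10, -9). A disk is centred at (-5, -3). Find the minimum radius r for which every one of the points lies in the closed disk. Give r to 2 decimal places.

The required radius is the distance from (-5, -3) to the farthest point.
Squared distances: 25, 265, 232, 45, 18, 61.
Maximum is 265, attained at P_2.
r = √265 ≈ 16.28.

16.28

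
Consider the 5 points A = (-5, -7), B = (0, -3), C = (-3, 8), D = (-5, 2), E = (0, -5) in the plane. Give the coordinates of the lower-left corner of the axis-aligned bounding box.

(-5, -7)

x-range [-5, 0], y-range [-7, 8].
The lower-left corner is (-5, -7).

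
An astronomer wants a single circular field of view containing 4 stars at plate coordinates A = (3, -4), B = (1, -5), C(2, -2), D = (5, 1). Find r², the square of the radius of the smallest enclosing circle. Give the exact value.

13

The farthest pair is B–D with squared distance 52. The circle on this segment as diameter has centre (3, -2) and r² = 52/4 = 13.
Check A: distance² to centre = 4 ≤ 13, so it lies inside.
All remaining points lie in this disk, and no smaller disk contains both endpoints, so this is the minimum enclosing circle.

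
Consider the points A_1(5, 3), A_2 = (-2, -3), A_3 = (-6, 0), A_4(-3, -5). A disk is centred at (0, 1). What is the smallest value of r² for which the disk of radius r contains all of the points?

45

The required radius is the distance from (0, 1) to the farthest point.
Squared distances: 29, 20, 37, 45.
Maximum is 45, attained at A_4.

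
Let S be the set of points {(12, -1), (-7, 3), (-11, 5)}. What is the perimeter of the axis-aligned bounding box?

58

Width = max x − min x = 12 − (-11) = 23.
Height = max y − min y = 5 − (-1) = 6.
Perimeter = 2(23 + 6) = 58.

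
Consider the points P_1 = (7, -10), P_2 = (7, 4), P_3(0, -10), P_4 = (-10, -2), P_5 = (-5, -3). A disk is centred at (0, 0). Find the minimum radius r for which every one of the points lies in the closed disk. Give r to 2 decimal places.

12.21

The required radius is the distance from (0, 0) to the farthest point.
Squared distances: 149, 65, 100, 104, 34.
Maximum is 149, attained at P_1.
r = √149 ≈ 12.21.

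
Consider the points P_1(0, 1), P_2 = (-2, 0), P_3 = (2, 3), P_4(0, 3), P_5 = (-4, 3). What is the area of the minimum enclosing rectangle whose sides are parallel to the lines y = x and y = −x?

In coordinates u = x + y, v = x − y the rectangle is axis-aligned; the map (x,y)→(u,v) scales areas by 2.
u-values: 1, -2, 5, 3, -1; range = 5 − (-2) = 7.
v-values: -1, -2, -1, -3, -7; range = -1 − (-7) = 6.
Area = (7 × 6) / 2 = 21.

21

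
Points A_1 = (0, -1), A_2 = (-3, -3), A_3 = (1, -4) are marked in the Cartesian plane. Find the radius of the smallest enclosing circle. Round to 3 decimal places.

Side lengths²: A_1A_2² = 13, A_1A_3² = 10, A_2A_3² = 17.
Since A_2A_3² = 17 < 13 + 10 = 23, the triangle is acute, so the smallest enclosing circle is the circumcircle.
Circumcentre = (-19/22, -65/22), r² = 1105/242.
r = √(1105/242) ≈ 2.137.

2.137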